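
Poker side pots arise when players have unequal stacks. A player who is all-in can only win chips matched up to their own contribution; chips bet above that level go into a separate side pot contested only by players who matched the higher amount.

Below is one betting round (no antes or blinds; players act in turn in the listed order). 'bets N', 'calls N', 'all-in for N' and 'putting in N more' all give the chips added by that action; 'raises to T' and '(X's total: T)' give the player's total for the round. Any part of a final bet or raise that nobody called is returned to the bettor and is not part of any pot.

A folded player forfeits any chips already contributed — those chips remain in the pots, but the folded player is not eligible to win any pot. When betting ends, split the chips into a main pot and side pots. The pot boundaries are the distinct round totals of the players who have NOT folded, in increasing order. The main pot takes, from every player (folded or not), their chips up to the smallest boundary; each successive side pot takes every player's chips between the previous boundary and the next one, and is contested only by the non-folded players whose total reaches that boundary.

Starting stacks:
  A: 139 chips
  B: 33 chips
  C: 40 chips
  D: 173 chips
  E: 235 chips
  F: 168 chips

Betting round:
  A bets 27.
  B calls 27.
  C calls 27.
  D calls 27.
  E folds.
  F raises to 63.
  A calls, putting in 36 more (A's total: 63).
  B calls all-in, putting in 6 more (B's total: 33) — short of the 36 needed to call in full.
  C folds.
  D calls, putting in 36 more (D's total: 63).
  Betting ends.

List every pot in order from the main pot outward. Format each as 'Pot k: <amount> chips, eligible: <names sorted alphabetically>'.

Contributions: A=63, B=33, C=27, D=63, F=63
Folded: C, E
Pot levels (distinct totals of non-folded players): 33, 63
Layer 1-33: A 33 + B 33 + C 27 + D 33 + F 33 = 159 chips; eligible A, B, D, F
Layer 34-63: 30 each from A, D, F = 30*3 = 90 chips; eligible A, D, F

Pot 1: 159 chips, eligible: A, B, D, F
Pot 2: 90 chips, eligible: A, D, F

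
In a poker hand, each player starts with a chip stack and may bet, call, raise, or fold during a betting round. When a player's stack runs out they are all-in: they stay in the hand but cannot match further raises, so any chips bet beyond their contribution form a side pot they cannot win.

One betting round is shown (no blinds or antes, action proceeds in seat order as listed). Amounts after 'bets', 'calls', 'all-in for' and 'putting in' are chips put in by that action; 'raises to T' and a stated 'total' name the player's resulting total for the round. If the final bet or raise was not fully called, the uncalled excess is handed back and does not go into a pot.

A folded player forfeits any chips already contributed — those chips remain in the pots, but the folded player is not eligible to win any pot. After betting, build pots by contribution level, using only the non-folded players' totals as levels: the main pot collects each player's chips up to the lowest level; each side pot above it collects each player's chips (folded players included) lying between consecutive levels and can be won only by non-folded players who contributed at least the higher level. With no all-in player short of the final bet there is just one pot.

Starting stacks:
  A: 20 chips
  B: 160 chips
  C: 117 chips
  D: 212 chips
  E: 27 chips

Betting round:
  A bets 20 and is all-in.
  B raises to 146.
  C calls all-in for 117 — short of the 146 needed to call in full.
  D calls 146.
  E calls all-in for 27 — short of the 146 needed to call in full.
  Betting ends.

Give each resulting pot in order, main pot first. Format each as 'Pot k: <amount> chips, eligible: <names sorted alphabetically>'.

Contributions: A=20, B=146, C=117, D=146, E=27
Pot levels (distinct totals of non-folded players): 20, 27, 117, 146
Layer 1-20: 20 each from A, B, C, D, E = 20*5 = 100 chips; eligible A, B, C, D, E
Layer 21-27: 7 each from B, C, D, E = 7*4 = 28 chips; eligible B, C, D, E
Layer 28-117: 90 each from B, C, D = 90*3 = 270 chips; eligible B, C, D
Layer 118-146: 29 each from B, D = 29*2 = 58 chips; eligible B, D

Pot 1: 100 chips, eligible: A, B, C, D, E
Pot 2: 28 chips, eligible: B, C, D, E
Pot 3: 270 chips, eligible: B, C, D
Pot 4: 58 chips, eligible: B, D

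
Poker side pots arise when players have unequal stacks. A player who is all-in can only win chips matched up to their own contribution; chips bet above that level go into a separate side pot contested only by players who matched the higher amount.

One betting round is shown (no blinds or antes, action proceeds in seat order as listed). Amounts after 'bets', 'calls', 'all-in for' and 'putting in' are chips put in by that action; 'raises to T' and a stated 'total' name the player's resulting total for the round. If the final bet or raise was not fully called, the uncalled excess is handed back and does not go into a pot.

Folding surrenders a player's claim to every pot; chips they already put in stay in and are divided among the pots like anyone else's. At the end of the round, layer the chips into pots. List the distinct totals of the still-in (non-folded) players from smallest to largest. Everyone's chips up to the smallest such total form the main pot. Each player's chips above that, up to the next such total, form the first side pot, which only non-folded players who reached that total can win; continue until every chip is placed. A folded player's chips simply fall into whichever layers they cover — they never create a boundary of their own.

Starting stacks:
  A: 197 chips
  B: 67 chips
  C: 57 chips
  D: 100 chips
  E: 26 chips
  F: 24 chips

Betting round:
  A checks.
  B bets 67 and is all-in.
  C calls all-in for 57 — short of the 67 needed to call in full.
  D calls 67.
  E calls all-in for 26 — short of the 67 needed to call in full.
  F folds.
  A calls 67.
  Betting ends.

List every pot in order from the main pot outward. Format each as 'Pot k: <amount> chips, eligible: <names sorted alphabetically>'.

Pot 1: 130 chips, eligible: A, B, C, D, E
Pot 2: 124 chips, eligible: A, B, C, D
Pot 3: 30 chips, eligible: A, B, D

Derivation:
Contributions: A=67, B=67, C=57, D=67, E=26
Folded: F
Pot levels (distinct totals of non-folded players): 26, 57, 67
Layer 1-26: 26 each from A, B, C, D, E = 26*5 = 130 chips; eligible A, B, C, D, E
Layer 27-57: 31 each from A, B, C, D = 31*4 = 124 chips; eligible A, B, C, D
Layer 58-67: 10 each from A, B, D = 10*3 = 30 chips; eligible A, B, D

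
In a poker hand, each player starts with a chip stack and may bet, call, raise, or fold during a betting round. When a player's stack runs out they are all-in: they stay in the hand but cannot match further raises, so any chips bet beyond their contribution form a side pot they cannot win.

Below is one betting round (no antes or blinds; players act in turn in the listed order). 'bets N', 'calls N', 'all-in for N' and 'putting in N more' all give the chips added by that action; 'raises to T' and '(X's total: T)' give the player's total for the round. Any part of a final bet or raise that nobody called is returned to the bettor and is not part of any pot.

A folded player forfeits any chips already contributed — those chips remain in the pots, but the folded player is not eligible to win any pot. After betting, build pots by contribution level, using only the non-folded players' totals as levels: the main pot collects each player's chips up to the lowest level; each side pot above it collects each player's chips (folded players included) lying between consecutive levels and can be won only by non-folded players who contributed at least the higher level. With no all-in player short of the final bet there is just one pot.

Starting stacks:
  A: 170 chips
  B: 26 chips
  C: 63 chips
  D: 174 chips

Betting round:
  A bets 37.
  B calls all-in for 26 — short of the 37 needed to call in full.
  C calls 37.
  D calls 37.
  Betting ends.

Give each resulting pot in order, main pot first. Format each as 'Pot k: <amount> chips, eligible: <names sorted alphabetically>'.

Pot 1: 104 chips, eligible: A, B, C, D
Pot 2: 33 chips, eligible: A, C, D

Derivation:
Contributions: A=37, B=26, C=37, D=37
Pot levels (distinct totals of non-folded players): 26, 37
Layer 1-26: 26 each from A, B, C, D = 26*4 = 104 chips; eligible A, B, C, D
Layer 27-37: 11 each from A, C, D = 11*3 = 33 chips; eligible A, C, D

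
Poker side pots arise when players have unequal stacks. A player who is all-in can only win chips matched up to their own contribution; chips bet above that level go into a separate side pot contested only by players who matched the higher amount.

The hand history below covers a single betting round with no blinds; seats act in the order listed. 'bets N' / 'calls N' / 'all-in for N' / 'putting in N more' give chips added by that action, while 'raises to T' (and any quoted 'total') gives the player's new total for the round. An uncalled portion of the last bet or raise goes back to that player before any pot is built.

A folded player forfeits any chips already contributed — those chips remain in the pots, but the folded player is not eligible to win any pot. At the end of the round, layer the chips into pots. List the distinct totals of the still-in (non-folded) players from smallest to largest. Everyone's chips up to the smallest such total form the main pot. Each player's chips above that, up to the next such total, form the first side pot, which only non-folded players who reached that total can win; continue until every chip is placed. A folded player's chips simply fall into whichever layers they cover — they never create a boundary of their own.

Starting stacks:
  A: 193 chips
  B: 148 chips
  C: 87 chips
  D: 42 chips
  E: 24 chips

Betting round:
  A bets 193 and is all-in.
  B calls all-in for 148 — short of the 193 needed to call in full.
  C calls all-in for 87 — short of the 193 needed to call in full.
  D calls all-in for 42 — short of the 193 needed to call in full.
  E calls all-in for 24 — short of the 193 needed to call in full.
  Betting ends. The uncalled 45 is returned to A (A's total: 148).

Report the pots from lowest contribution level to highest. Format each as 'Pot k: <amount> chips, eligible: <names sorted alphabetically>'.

Contributions (after 45 returned to A): A=148, B=148, C=87, D=42, E=24
Pot levels (distinct totals of non-folded players): 24, 42, 87, 148
Layer 1-24: 24 each from A, B, C, D, E = 24*5 = 120 chips; eligible A, B, C, D, E
Layer 25-42: 18 each from A, B, C, D = 18*4 = 72 chips; eligible A, B, C, D
Layer 43-87: 45 each from A, B, C = 45*3 = 135 chips; eligible A, B, C
Layer 88-148: 61 each from A, B = 61*2 = 122 chips; eligible A, B

Pot 1: 120 chips, eligible: A, B, C, D, E
Pot 2: 72 chips, eligible: A, B, C, D
Pot 3: 135 chips, eligible: A, B, C
Pot 4: 122 chips, eligible: A, B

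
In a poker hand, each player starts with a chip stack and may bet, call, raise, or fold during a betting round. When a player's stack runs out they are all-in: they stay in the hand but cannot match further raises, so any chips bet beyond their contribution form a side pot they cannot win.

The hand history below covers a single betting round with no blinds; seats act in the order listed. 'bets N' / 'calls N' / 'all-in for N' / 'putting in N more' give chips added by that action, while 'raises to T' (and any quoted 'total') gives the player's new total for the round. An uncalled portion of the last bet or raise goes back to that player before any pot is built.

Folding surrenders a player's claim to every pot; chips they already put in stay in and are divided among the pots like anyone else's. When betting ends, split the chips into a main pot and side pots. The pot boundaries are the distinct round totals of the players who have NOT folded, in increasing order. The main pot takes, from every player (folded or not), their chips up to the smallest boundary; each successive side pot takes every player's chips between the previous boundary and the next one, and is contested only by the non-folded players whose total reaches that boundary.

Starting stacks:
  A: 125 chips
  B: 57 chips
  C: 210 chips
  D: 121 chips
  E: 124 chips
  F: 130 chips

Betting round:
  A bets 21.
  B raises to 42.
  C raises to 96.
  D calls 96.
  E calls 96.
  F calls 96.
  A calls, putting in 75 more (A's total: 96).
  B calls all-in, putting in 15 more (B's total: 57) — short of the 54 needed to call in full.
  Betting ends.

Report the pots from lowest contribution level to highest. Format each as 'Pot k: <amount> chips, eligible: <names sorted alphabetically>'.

Pot 1: 342 chips, eligible: A, B, C, D, E, F
Pot 2: 195 chips, eligible: A, C, D, E, F

Derivation:
Contributions: A=96, B=57, C=96, D=96, E=96, F=96
Pot levels (distinct totals of non-folded players): 57, 96
Layer 1-57: 57 each from A, B, C, D, E, F = 57*6 = 342 chips; eligible A, B, C, D, E, F
Layer 58-96: 39 each from A, C, D, E, F = 39*5 = 195 chips; eligible A, C, D, E, F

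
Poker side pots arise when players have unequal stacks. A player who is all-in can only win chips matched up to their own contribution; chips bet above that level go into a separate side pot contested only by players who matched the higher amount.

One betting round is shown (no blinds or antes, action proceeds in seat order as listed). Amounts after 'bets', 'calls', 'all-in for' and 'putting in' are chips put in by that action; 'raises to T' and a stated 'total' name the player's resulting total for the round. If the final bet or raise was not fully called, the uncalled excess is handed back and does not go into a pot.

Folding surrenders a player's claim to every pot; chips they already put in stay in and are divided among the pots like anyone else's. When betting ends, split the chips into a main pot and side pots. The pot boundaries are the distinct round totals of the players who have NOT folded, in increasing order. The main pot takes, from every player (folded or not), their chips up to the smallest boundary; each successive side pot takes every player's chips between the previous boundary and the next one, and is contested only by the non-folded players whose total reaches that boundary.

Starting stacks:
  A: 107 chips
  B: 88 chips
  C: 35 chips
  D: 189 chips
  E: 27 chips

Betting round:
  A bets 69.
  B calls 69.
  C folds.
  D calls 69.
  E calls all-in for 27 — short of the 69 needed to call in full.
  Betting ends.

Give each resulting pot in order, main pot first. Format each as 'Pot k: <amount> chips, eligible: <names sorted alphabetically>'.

Contributions: A=69, B=69, D=69, E=27
Folded: C
Pot levels (distinct totals of non-folded players): 27, 69
Layer 1-27: 27 each from A, B, D, E = 27*4 = 108 chips; eligible A, B, D, E
Layer 28-69: 42 each from A, B, D = 42*3 = 126 chips; eligible A, B, D

Pot 1: 108 chips, eligible: A, B, D, E
Pot 2: 126 chips, eligible: A, B, D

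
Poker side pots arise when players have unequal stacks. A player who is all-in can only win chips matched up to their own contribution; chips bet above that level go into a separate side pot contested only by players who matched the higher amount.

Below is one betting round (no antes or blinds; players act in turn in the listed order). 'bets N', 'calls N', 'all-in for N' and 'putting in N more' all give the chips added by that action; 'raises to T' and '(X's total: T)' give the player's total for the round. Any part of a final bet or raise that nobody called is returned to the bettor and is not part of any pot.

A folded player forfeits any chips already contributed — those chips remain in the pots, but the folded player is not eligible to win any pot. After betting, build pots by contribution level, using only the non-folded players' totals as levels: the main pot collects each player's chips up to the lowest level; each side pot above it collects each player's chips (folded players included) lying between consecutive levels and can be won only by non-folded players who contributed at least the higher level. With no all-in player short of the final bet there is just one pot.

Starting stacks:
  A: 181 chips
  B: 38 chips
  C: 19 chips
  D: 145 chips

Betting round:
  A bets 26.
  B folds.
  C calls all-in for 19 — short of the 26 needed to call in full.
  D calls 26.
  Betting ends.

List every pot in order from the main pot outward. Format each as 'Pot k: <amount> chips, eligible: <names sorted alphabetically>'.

Pot 1: 57 chips, eligible: A, C, D
Pot 2: 14 chips, eligible: A, D

Derivation:
Contributions: A=26, C=19, D=26
Folded: B
Pot levels (distinct totals of non-folded players): 19, 26
Layer 1-19: 19 each from A, C, D = 19*3 = 57 chips; eligible A, C, D
Layer 20-26: 7 each from A, D = 7*2 = 14 chips; eligible A, D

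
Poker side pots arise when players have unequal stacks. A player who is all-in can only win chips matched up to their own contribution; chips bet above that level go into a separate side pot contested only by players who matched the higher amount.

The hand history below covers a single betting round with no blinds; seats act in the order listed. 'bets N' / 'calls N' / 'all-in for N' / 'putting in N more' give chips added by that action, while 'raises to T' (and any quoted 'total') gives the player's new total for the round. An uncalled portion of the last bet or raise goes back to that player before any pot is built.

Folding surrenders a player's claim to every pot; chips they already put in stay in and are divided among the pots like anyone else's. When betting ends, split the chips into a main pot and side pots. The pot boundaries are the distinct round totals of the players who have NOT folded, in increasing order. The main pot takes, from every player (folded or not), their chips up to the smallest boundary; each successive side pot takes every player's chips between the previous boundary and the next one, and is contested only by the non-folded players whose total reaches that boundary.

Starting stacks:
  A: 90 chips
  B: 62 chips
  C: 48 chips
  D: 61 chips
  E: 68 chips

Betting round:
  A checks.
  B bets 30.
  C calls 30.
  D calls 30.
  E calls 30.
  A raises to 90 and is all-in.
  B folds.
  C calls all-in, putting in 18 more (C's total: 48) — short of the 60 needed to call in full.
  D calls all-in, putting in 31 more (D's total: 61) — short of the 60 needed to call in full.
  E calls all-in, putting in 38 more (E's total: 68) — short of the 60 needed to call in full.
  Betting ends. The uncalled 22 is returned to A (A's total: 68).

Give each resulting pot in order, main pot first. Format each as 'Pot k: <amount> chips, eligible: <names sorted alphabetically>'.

Pot 1: 222 chips, eligible: A, C, D, E
Pot 2: 39 chips, eligible: A, D, E
Pot 3: 14 chips, eligible: A, E

Derivation:
Contributions (after 22 returned to A): A=68, B=30, C=48, D=61, E=68
Folded: B
Pot levels (distinct totals of non-folded players): 48, 61, 68
Layer 1-48: A 48 + B 30 + C 48 + D 48 + E 48 = 222 chips; eligible A, C, D, E
Layer 49-61: 13 each from A, D, E = 13*3 = 39 chips; eligible A, D, E
Layer 62-68: 7 each from A, E = 7*2 = 14 chips; eligible A, E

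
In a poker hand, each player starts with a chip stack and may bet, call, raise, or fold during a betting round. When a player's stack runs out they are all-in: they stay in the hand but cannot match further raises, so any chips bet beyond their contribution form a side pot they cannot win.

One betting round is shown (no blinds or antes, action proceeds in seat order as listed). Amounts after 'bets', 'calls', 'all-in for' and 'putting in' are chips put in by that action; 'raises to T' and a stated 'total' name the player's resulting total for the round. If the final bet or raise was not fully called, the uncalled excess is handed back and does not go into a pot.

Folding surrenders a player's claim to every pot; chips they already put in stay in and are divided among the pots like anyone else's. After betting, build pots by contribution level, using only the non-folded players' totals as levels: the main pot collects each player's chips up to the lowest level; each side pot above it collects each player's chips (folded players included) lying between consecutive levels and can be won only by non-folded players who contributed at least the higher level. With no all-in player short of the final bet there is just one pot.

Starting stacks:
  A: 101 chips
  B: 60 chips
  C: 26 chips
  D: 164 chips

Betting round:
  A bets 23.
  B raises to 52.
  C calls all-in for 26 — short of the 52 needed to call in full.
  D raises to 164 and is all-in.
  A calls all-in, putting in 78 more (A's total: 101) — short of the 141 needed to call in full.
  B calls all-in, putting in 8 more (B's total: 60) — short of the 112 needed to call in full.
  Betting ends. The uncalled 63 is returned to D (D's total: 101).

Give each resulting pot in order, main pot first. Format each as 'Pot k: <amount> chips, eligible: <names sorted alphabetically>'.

Pot 1: 104 chips, eligible: A, B, C, D
Pot 2: 102 chips, eligible: A, B, D
Pot 3: 82 chips, eligible: A, D

Derivation:
Contributions (after 63 returned to D): A=101, B=60, C=26, D=101
Pot levels (distinct totals of non-folded players): 26, 60, 101
Layer 1-26: 26 each from A, B, C, D = 26*4 = 104 chips; eligible A, B, C, D
Layer 27-60: 34 each from A, B, D = 34*3 = 102 chips; eligible A, B, D
Layer 61-101: 41 each from A, D = 41*2 = 82 chips; eligible A, D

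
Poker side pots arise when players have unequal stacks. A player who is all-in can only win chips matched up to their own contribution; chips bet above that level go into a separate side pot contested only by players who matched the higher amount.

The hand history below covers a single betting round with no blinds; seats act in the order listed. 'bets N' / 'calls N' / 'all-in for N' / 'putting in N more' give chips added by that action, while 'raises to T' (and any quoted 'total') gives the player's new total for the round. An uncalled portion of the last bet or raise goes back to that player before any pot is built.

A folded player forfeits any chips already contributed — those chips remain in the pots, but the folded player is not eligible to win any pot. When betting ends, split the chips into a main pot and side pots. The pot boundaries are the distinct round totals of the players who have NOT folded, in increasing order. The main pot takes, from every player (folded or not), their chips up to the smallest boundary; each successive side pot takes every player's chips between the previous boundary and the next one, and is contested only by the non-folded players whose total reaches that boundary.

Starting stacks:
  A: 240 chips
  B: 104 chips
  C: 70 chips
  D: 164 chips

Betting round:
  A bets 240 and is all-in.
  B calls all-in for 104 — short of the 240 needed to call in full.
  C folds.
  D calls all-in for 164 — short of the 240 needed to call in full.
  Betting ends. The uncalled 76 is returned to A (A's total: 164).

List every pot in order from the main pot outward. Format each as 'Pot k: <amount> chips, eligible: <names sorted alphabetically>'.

Contributions (after 76 returned to A): A=164, B=104, D=164
Folded: C
Pot levels (distinct totals of non-folded players): 104, 164
Layer 1-104: 104 each from A, B, D = 104*3 = 312 chips; eligible A, B, D
Layer 105-164: 60 each from A, D = 60*2 = 120 chips; eligible A, D

Pot 1: 312 chips, eligible: A, B, D
Pot 2: 120 chips, eligible: A, D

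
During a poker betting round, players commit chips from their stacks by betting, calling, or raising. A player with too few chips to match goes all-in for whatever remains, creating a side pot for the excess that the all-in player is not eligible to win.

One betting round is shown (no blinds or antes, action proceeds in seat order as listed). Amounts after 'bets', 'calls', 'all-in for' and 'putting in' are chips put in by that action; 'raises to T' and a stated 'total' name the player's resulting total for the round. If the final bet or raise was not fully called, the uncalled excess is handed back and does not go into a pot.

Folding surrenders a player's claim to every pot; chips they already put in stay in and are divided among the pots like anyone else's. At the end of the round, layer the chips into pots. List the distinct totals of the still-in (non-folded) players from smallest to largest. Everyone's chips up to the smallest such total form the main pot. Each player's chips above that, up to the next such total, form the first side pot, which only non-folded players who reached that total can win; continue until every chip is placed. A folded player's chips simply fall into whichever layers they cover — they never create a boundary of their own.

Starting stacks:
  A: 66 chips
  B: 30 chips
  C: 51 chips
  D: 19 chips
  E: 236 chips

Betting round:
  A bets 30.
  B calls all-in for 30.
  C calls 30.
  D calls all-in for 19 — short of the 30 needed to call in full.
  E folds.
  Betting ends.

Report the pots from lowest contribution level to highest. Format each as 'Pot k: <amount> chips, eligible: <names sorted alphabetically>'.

Contributions: A=30, B=30, C=30, D=19
Folded: E
Pot levels (distinct totals of non-folded players): 19, 30
Layer 1-19: 19 each from A, B, C, D = 19*4 = 76 chips; eligible A, B, C, D
Layer 20-30: 11 each from A, B, C = 11*3 = 33 chips; eligible A, B, C

Pot 1: 76 chips, eligible: A, B, C, D
Pot 2: 33 chips, eligible: A, B, C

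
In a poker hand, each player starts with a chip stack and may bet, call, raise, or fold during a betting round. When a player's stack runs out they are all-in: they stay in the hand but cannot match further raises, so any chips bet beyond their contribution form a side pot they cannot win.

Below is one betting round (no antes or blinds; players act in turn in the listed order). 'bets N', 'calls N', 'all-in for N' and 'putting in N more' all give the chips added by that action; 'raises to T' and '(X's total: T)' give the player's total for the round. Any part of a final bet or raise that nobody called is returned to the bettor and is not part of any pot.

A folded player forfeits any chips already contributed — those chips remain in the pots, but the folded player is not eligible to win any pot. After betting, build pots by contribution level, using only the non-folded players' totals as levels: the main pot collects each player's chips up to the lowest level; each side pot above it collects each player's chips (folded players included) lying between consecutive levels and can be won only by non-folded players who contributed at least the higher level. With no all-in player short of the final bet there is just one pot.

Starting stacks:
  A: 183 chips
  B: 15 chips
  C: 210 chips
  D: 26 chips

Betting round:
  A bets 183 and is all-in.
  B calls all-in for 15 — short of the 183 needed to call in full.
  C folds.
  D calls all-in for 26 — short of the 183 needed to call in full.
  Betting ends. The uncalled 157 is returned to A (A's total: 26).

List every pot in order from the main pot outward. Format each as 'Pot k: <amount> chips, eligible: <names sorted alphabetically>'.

Contributions (after 157 returned to A): A=26, B=15, D=26
Folded: C
Pot levels (distinct totals of non-folded players): 15, 26
Layer 1-15: 15 each from A, B, D = 15*3 = 45 chips; eligible A, B, D
Layer 16-26: 11 each from A, D = 11*2 = 22 chips; eligible A, D

Pot 1: 45 chips, eligible: A, B, D
Pot 2: 22 chips, eligible: A, D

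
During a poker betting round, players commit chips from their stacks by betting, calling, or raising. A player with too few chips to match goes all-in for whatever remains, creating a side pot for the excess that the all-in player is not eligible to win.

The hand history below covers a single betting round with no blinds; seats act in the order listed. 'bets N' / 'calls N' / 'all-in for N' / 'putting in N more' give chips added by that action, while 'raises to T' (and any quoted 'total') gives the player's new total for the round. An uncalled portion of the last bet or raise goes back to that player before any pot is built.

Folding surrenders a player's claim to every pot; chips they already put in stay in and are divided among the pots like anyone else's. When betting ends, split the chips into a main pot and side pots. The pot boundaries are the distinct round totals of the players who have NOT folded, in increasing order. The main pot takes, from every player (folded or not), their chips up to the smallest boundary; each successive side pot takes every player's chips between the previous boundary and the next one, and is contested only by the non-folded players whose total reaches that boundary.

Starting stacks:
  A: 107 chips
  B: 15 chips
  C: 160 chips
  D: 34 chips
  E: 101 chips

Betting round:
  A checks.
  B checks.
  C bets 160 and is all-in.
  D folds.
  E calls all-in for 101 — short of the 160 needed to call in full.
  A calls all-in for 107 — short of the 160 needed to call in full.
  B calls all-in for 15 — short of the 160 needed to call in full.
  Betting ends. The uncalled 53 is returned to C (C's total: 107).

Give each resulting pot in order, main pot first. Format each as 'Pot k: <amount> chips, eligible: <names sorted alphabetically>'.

Pot 1: 60 chips, eligible: A, B, C, E
Pot 2: 258 chips, eligible: A, C, E
Pot 3: 12 chips, eligible: A, C

Derivation:
Contributions (after 53 returned to C): A=107, B=15, C=107, E=101
Folded: D
Pot levels (distinct totals of non-folded players): 15, 101, 107
Layer 1-15: 15 each from A, B, C, E = 15*4 = 60 chips; eligible A, B, C, E
Layer 16-101: 86 each from A, C, E = 86*3 = 258 chips; eligible A, C, E
Layer 102-107: 6 each from A, C = 6*2 = 12 chips; eligible A, C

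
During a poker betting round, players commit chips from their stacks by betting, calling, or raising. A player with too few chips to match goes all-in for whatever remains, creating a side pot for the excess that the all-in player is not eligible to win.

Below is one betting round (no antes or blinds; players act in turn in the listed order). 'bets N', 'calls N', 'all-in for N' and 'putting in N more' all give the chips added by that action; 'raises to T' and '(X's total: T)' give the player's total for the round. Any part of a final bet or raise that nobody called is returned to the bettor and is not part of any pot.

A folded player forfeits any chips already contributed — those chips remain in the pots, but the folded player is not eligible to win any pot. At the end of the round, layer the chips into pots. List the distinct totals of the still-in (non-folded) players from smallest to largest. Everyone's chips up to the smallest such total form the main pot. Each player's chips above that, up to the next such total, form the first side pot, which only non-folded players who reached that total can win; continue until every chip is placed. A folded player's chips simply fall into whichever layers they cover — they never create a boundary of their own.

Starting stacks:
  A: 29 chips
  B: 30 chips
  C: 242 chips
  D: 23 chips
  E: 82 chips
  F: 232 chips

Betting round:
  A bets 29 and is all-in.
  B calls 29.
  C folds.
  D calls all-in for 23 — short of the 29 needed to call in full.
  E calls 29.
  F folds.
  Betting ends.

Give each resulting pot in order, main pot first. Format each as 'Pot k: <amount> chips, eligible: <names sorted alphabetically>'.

Pot 1: 92 chips, eligible: A, B, D, E
Pot 2: 18 chips, eligible: A, B, E

Derivation:
Contributions: A=29, B=29, D=23, E=29
Folded: C, F
Pot levels (distinct totals of non-folded players): 23, 29
Layer 1-23: 23 each from A, B, D, E = 23*4 = 92 chips; eligible A, B, D, E
Layer 24-29: 6 each from A, B, E = 6*3 = 18 chips; eligible A, B, E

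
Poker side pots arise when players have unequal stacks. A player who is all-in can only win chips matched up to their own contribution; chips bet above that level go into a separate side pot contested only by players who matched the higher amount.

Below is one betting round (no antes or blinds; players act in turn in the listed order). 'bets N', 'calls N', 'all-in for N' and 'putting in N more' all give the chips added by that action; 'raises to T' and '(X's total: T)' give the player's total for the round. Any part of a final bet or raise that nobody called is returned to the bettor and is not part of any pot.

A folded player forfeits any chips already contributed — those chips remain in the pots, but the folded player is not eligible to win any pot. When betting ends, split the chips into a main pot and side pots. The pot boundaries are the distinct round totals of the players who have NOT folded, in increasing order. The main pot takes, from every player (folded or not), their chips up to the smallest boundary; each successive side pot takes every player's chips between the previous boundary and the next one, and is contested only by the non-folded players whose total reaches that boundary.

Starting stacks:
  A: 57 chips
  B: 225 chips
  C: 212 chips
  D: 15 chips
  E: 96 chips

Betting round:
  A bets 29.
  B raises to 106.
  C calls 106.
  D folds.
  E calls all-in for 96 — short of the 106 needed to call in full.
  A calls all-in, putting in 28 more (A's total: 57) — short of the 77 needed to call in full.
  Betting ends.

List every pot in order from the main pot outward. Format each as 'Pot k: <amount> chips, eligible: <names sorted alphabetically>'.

Pot 1: 228 chips, eligible: A, B, C, E
Pot 2: 117 chips, eligible: B, C, E
Pot 3: 20 chips, eligible: B, C

Derivation:
Contributions: A=57, B=106, C=106, E=96
Folded: D
Pot levels (distinct totals of non-folded players): 57, 96, 106
Layer 1-57: 57 each from A, B, C, E = 57*4 = 228 chips; eligible A, B, C, E
Layer 58-96: 39 each from B, C, E = 39*3 = 117 chips; eligible B, C, E
Layer 97-106: 10 each from B, C = 10*2 = 20 chips; eligible B, C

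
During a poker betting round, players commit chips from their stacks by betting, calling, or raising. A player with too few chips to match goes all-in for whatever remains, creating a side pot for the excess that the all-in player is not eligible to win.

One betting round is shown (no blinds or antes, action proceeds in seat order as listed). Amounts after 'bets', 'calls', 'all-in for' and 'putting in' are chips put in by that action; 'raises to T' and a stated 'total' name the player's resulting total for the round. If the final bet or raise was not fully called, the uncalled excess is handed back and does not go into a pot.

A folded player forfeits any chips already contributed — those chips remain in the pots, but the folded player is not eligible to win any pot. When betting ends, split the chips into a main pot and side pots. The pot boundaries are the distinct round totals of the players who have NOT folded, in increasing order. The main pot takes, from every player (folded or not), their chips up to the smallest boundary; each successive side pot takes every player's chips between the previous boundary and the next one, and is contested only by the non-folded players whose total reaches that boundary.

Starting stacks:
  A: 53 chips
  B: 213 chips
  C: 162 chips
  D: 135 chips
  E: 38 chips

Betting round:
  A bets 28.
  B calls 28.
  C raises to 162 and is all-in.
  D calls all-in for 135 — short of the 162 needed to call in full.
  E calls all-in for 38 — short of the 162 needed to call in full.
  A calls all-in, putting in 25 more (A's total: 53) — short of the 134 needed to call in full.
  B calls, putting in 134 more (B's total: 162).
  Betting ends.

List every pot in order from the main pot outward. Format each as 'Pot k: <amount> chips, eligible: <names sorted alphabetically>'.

Contributions: A=53, B=162, C=162, D=135, E=38
Pot levels (distinct totals of non-folded players): 38, 53, 135, 162
Layer 1-38: 38 each from A, B, C, D, E = 38*5 = 190 chips; eligible A, B, C, D, E
Layer 39-53: 15 each from A, B, C, D = 15*4 = 60 chips; eligible A, B, C, D
Layer 54-135: 82 each from B, C, D = 82*3 = 246 chips; eligible B, C, D
Layer 136-162: 27 each from B, C = 27*2 = 54 chips; eligible B, C

Pot 1: 190 chips, eligible: A, B, C, D, E
Pot 2: 60 chips, eligible: A, B, C, D
Pot 3: 246 chips, eligible: B, C, D
Pot 4: 54 chips, eligible: B, C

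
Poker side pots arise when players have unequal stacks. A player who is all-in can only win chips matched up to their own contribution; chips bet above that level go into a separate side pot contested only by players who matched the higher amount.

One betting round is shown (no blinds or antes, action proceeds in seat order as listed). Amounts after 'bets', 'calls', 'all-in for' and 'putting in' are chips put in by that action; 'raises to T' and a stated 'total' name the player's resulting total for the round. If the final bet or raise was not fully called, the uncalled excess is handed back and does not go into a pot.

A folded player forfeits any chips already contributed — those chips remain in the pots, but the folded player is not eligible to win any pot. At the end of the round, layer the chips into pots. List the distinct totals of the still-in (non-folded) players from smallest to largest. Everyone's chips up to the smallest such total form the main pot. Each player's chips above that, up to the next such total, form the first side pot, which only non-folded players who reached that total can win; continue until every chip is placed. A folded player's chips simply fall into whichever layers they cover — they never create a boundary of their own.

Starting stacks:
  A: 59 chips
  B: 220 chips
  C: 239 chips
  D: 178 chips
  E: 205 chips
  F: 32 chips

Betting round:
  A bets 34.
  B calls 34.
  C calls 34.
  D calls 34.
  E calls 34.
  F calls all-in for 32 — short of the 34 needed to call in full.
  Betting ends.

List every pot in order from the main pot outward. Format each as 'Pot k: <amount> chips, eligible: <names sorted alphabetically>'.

Pot 1: 192 chips, eligible: A, B, C, D, E, F
Pot 2: 10 chips, eligible: A, B, C, D, E

Derivation:
Contributions: A=34, B=34, C=34, D=34, E=34, F=32
Pot levels (distinct totals of non-folded players): 32, 34
Layer 1-32: 32 each from A, B, C, D, E, F = 32*6 = 192 chips; eligible A, B, C, D, E, F
Layer 33-34: 2 each from A, B, C, D, E = 2*5 = 10 chips; eligible A, B, C, D, E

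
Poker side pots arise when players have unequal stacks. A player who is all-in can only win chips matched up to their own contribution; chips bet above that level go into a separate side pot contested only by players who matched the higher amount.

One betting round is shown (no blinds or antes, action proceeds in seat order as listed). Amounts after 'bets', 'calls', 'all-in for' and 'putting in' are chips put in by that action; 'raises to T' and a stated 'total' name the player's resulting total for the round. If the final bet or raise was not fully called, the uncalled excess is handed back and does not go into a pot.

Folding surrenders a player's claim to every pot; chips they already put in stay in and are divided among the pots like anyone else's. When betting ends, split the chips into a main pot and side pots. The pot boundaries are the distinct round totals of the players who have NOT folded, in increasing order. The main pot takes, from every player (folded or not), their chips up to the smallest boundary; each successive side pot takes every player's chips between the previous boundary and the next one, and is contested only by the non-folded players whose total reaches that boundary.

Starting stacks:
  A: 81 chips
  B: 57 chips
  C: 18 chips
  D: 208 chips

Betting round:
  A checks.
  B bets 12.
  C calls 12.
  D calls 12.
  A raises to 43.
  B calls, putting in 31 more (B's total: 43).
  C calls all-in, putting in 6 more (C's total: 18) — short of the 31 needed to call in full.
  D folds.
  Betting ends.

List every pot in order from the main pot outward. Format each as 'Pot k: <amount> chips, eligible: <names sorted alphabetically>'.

Contributions: A=43, B=43, C=18, D=12
Folded: D
Pot levels (distinct totals of non-folded players): 18, 43
Layer 1-18: A 18 + B 18 + C 18 + D 12 = 66 chips; eligible A, B, C
Layer 19-43: 25 each from A, B = 25*2 = 50 chips; eligible A, B

Pot 1: 66 chips, eligible: A, B, C
Pot 2: 50 chips, eligible: A, B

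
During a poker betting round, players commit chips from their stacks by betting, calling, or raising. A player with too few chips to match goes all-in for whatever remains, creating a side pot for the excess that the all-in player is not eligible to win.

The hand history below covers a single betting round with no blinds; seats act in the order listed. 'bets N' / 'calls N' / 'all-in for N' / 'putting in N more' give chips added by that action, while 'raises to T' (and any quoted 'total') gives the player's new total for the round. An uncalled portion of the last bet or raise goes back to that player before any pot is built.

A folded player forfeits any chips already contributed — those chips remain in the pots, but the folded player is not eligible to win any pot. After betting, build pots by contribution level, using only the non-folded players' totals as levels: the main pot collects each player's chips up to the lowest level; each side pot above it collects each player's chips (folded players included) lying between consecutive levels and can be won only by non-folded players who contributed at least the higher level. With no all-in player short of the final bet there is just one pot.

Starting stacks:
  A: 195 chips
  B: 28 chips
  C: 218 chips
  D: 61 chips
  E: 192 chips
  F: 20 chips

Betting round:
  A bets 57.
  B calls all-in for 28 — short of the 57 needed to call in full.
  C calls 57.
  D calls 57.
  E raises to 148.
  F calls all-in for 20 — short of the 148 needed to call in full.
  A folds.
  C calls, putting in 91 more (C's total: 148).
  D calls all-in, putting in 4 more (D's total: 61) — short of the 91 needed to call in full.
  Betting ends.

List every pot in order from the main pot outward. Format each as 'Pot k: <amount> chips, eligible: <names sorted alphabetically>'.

Pot 1: 120 chips, eligible: B, C, D, E, F
Pot 2: 40 chips, eligible: B, C, D, E
Pot 3: 128 chips, eligible: C, D, E
Pot 4: 174 chips, eligible: C, E

Derivation:
Contributions: A=57, B=28, C=148, D=61, E=148, F=20
Folded: A
Pot levels (distinct totals of non-folded players): 20, 28, 61, 148
Layer 1-20: 20 each from A, B, C, D, E, F = 20*6 = 120 chips; eligible B, C, D, E, F
Layer 21-28: 8 each from A, B, C, D, E = 8*5 = 40 chips; eligible B, C, D, E
Layer 29-61: A 29 + C 33 + D 33 + E 33 = 128 chips; eligible C, D, E
Layer 62-148: 87 each from C, E = 87*2 = 174 chips; eligible C, E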